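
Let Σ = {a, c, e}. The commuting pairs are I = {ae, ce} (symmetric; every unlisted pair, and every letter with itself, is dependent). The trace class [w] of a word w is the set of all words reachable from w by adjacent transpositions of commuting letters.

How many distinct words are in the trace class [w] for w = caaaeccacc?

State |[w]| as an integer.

10

#0=c has no predecessor
#1=a depends on [0:c]
#2=a depends on [1:a]
#3=a depends on [2:a]
#4=e has no predecessor
#5=c depends on [3:a]
#6=c depends on [5:c]
#7=a depends on [6:c]
#8=c depends on [7:a]
#9=c depends on [8:c]
sources: [0:c, 4:e]
N(rest) = Σ N(rest − s) over sources s of rest; N(one piece) = 1:
  size 1 → [4]=1  [9]=1
  size 2 → [4,9]=2  [8,9]=1
  size 3 → [4,8,9]=3  [7,8,9]=1
  size 4 → [4,7,8,9]=4  [6,7,8,9]=1
  size 5 → [4,6,7,8,9]=5  [5,6,7,8,9]=1
  size 6 → [3,5,6,7,8,9]=1  [4,5,6,7,8,9]=6
  size 7 → [2,3,5,6,7,8,9]=1  [3,4,5,6,7,8,9]=7
  size 8 → [1,2,3,5,6,7,8,9]=1  [2,3,4,5,6,7,8,9]=8
  first=0(c) contributes 9
  first=4(e) contributes 1
|[w]| = 10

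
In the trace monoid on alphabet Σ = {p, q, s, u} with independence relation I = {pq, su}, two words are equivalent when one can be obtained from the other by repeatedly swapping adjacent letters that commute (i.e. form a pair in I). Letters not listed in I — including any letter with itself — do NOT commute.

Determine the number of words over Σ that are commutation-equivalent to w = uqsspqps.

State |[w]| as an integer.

3

drop 0:u onto floor
drop 1:q onto {0:u}
drop 2:s onto {1:q}
drop 3:s onto {2:s}
drop 4:p onto {3:s}
drop 5:q onto {3:s}
drop 6:p onto {4:p}
drop 7:s onto {5:q, 6:p}
ground layer = {0:u}
drop-orders for the pieces not yet dropped (sum over which currently-grounded one goes next):
  1 to go: {7} 1
  2 to go: {5,7} 1  {6,7} 1
  3 to go: {4,6,7} 1  {5,6,7} 2
  4 to go: {4,5,6,7} 3
  5 to go: {3,4,5,6,7} 3
  6 to go: {2,3,4,5,6,7} 3
  if 0:u drops first: 3 orders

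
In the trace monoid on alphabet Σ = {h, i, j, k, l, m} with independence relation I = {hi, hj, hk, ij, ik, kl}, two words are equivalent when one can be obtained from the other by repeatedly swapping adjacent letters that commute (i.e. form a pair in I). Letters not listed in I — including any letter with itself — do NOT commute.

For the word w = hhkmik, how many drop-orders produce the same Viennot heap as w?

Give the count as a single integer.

6

piece 0:h — minimal
piece 1:h rests on {0:h}
piece 2:k — minimal
piece 3:m rests on {1:h, 2:k}
piece 4:i rests on {3:m}
piece 5:k rests on {3:m}
minimal pieces: {0:h, 2:k}
ways to finish when only these pieces remain (= sum over removing one remaining piece with nothing left below it):
  1 left: {4}→1  {5}→1
  2 left: {4,5}→2
  3 left: {3,4,5}→2
  4 left: {1,3,4,5}→2  {2,3,4,5}→2
  placing 0:h first → 4 extensions
  placing 2:k first → 2 extensions
total linear extensions = 6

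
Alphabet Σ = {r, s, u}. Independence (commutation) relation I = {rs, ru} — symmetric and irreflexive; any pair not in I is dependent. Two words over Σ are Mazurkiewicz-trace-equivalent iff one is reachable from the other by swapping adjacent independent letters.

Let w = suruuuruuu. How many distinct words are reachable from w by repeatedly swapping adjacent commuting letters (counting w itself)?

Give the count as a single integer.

45

0(s) covers ∅
1(u) covers 0:s
2(r) covers ∅
3(u) covers 1:u
4(u) covers 3:u
5(u) covers 4:u
6(r) covers 2:r
7(u) covers 5:u
8(u) covers 7:u
9(u) covers 8:u
floor of heap: 0:s, 2:r
completions by unplaced set U, small U first (add the entries for U minus each lowest piece of U):
  |U|=1: {6}:1  {9}:1
  |U|=2: {2,6}:1  {6,9}:2  {8,9}:1
  |U|=3: {2,6,9}:3  {6,8,9}:3  {7,8,9}:1
  |U|=4: {2,6,8,9}:6  {5,7,8,9}:1  {6,7,8,9}:4
  |U|=5: {2,6,7,8,9}:10  {4,5,7,8,9}:1  {5,6,7,8,9}:5
  |U|=6: {2,5,6,7,8,9}:15  {3,4,5,7,8,9}:1  {4,5,6,7,8,9}:6
  |U|=7: {1,3,4,5,7,8,9}:1  {2,4,5,6,7,8,9}:21  {3,4,5,6,7,8,9}:7
  |U|=8: {0,1,3,4,5,7,8,9}:1  {1,3,4,5,6,7,8,9}:8  {2,3,4,5,6,7,8,9}:28
  start at 0(s): 36
  start at 2(r): 9
sum over floor = 45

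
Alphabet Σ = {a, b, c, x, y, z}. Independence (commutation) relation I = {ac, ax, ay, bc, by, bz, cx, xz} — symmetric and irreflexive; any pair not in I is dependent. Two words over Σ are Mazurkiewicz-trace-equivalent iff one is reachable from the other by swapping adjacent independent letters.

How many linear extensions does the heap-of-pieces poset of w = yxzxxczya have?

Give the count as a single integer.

55

#0=y has no predecessor
#1=x depends on [0:y]
#2=z depends on [0:y]
#3=x depends on [1:x]
#4=x depends on [3:x]
#5=c depends on [2:z]
#6=z depends on [5:c]
#7=y depends on [4:x, 6:z]
#8=a depends on [6:z]
sources: [0:y]
N(rest) = Σ N(rest − s) over sources s of rest; N(one piece) = 1:
  size 1 → [7]=1  [8]=1
  size 2 → [4,7]=1  [7,8]=2
  size 3 → [3,4,7]=1  [4,7,8]=3  [6,7,8]=2
  size 4 → [1,3,4,7]=1  [3,4,7,8]=4  [4,6,7,8]=5  [5,6,7,8]=2
  size 5 → [1,3,4,7,8]=5  [2,5,6,7,8]=2  [3,4,6,7,8]=9  [4,5,6,7,8]=7
  size 6 → [1,3,4,6,7,8]=14  [2,4,5,6,7,8]=9  [3,4,5,6,7,8]=16
  size 7 → [1,3,4,5,6,7,8]=30  [2,3,4,5,6,7,8]=25
  first=0(y) contributes 55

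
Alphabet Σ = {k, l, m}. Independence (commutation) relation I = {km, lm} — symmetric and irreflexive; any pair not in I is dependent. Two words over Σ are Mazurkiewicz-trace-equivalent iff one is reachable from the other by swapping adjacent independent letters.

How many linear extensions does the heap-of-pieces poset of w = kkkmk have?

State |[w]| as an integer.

#0=k has no predecessor
#1=k depends on [0:k]
#2=k depends on [1:k]
#3=m has no predecessor
#4=k depends on [2:k]
sources: [0:k, 3:m]
N(rest) = Σ N(rest − s) over sources s of rest; N(one piece) = 1:
  size 1 → [3]=1  [4]=1
  size 2 → [2,4]=1  [3,4]=2
  size 3 → [1,2,4]=1  [2,3,4]=3
  first=0(k) contributes 4
  first=3(m) contributes 1
|[w]| = 5

5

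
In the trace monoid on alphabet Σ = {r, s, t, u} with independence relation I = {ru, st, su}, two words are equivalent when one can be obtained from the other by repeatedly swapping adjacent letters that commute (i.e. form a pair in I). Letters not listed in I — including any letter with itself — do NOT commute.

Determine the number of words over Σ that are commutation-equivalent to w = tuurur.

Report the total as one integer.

10

#0=t has no predecessor
#1=u depends on [0:t]
#2=u depends on [1:u]
#3=r depends on [0:t]
#4=u depends on [2:u]
#5=r depends on [3:r]
sources: [0:t]
N(rest) = Σ N(rest − s) over sources s of rest; N(one piece) = 1:
  size 1 → [4]=1  [5]=1
  size 2 → [2,4]=1  [3,5]=1  [4,5]=2
  size 3 → [1,2,4]=1  [2,4,5]=3  [3,4,5]=3
  size 4 → [1,2,4,5]=4  [2,3,4,5]=6
  first=0(t) contributes 10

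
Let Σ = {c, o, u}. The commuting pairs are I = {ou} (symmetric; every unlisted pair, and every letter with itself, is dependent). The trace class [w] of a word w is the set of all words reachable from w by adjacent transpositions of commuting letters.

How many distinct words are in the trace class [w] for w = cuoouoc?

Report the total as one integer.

drop 0:c onto floor
drop 1:u onto {0:c}
drop 2:o onto {0:c}
drop 3:o onto {2:o}
drop 4:u onto {1:u}
drop 5:o onto {3:o}
drop 6:c onto {4:u, 5:o}
ground layer = {0:c}
drop-orders for the pieces not yet dropped (sum over which currently-grounded one goes next):
  1 to go: {6} 1
  2 to go: {4,6} 1  {5,6} 1
  3 to go: {1,4,6} 1  {3,5,6} 1  {4,5,6} 2
  4 to go: {1,4,5,6} 3  {2,3,5,6} 1  {3,4,5,6} 3
  5 to go: {1,3,4,5,6} 6  {2,3,4,5,6} 4
  if 0:c drops first: 10 orders

10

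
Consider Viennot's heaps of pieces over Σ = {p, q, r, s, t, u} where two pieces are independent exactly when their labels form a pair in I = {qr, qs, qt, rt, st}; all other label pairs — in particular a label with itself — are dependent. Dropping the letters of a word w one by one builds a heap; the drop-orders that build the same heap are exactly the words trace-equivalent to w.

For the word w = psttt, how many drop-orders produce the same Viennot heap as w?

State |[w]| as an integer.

drop 0:p onto floor
drop 1:s onto {0:p}
drop 2:t onto {0:p}
drop 3:t onto {2:t}
drop 4:t onto {3:t}
ground layer = {0:p}
drop-orders for the pieces not yet dropped (sum over which currently-grounded one goes next):
  1 to go: {1} 1  {4} 1
  2 to go: {1,4} 2  {3,4} 1
  3 to go: {1,3,4} 3  {2,3,4} 1
  if 0:p drops first: 4 orders

4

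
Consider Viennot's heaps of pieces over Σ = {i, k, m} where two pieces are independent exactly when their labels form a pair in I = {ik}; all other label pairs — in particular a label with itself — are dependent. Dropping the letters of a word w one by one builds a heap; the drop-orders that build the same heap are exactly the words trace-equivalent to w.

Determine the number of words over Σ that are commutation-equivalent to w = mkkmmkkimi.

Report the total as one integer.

3

#0=m has no predecessor
#1=k depends on [0:m]
#2=k depends on [1:k]
#3=m depends on [2:k]
#4=m depends on [3:m]
#5=k depends on [4:m]
#6=k depends on [5:k]
#7=i depends on [4:m]
#8=m depends on [6:k, 7:i]
#9=i depends on [8:m]
sources: [0:m]
N(rest) = Σ N(rest − s) over sources s of rest; N(one piece) = 1:
  size 1 → [9]=1
  size 2 → [8,9]=1
  size 3 → [6,8,9]=1  [7,8,9]=1
  size 4 → [5,6,8,9]=1  [6,7,8,9]=2
  size 5 → [5,6,7,8,9]=3
  size 6 → [4,5,6,7,8,9]=3
  size 7 → [3,4,5,6,7,8,9]=3
  size 8 → [2,3,4,5,6,7,8,9]=3
  first=0(m) contributes 3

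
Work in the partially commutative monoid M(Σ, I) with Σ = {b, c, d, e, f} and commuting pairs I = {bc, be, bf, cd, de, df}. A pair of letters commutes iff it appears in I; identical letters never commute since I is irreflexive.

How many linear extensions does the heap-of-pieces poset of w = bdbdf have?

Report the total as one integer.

drop 0:b onto floor
drop 1:d onto {0:b}
drop 2:b onto {1:d}
drop 3:d onto {2:b}
drop 4:f onto floor
ground layer = {0:b, 4:f}
drop-orders for the pieces not yet dropped (sum over which currently-grounded one goes next):
  1 to go: {3} 1  {4} 1
  2 to go: {2,3} 1  {3,4} 2
  3 to go: {1,2,3} 1  {2,3,4} 3
  if 0:b drops first: 4 orders
  if 4:f drops first: 1 orders
heap linearizations: 5

5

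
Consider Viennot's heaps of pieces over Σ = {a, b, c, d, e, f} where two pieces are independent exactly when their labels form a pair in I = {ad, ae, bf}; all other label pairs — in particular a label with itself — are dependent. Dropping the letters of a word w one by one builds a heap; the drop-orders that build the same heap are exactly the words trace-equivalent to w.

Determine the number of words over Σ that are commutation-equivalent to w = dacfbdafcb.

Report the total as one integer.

drop 0:d onto floor
drop 1:a onto floor
drop 2:c onto {0:d, 1:a}
drop 3:f onto {2:c}
drop 4:b onto {2:c}
drop 5:d onto {3:f, 4:b}
drop 6:a onto {3:f, 4:b}
drop 7:f onto {5:d, 6:a}
drop 8:c onto {7:f}
drop 9:b onto {8:c}
ground layer = {0:d, 1:a}
drop-orders for the pieces not yet dropped (sum over which currently-grounded one goes next):
  1 to go: {9} 1
  2 to go: {8,9} 1
  3 to go: {7,8,9} 1
  4 to go: {5,7,8,9} 1  {6,7,8,9} 1
  5 to go: {5,6,7,8,9} 2
  6 to go: {3,5,6,7,8,9} 2  {4,5,6,7,8,9} 2
  7 to go: {3,4,5,6,7,8,9} 4
  8 to go: {2,3,4,5,6,7,8,9} 4
  if 0:d drops first: 4 orders
  if 1:a drops first: 4 orders
heap linearizations: 8

8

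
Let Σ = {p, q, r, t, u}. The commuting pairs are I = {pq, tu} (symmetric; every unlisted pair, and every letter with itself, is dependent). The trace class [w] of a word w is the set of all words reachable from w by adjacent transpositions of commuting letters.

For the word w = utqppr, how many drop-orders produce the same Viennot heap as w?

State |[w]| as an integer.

piece 0:u — minimal
piece 1:t — minimal
piece 2:q rests on {0:u, 1:t}
piece 3:p rests on {0:u, 1:t}
piece 4:p rests on {3:p}
piece 5:r rests on {2:q, 4:p}
minimal pieces: {0:u, 1:t}
ways to finish when only these pieces remain (= sum over removing one remaining piece with nothing left below it):
  1 left: {5}→1
  2 left: {2,5}→1  {4,5}→1
  3 left: {2,4,5}→2  {3,4,5}→1
  4 left: {2,3,4,5}→3
  placing 0:u first → 3 extensions
  placing 1:t first → 3 extensions
total linear extensions = 6

6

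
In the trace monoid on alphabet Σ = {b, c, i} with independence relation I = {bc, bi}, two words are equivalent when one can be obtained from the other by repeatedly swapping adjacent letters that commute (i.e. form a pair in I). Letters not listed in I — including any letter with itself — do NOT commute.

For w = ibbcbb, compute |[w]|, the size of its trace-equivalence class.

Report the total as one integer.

15

drop 0:i onto floor
drop 1:b onto floor
drop 2:b onto {1:b}
drop 3:c onto {0:i}
drop 4:b onto {2:b}
drop 5:b onto {4:b}
ground layer = {0:i, 1:b}
drop-orders for the pieces not yet dropped (sum over which currently-grounded one goes next):
  1 to go: {3} 1  {5} 1
  2 to go: {0,3} 1  {3,5} 2  {4,5} 1
  3 to go: {0,3,5} 3  {2,4,5} 1  {3,4,5} 3
  4 to go: {0,3,4,5} 6  {1,2,4,5} 1  {2,3,4,5} 4
  if 0:i drops first: 5 orders
  if 1:b drops first: 10 orders
heap linearizations: 15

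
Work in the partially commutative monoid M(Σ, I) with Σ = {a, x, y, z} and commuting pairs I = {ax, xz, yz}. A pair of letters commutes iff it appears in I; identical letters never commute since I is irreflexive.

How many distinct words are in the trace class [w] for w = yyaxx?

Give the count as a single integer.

drop 0:y onto floor
drop 1:y onto {0:y}
drop 2:a onto {1:y}
drop 3:x onto {1:y}
drop 4:x onto {3:x}
ground layer = {0:y}
drop-orders for the pieces not yet dropped (sum over which currently-grounded one goes next):
  1 to go: {2} 1  {4} 1
  2 to go: {2,4} 2  {3,4} 1
  3 to go: {2,3,4} 3
  if 0:y drops first: 3 orders

3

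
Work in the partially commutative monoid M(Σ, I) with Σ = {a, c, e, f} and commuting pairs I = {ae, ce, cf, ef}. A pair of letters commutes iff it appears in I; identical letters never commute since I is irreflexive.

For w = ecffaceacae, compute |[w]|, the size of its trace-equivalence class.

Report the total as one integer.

drop 0:e onto floor
drop 1:c onto floor
drop 2:f onto floor
drop 3:f onto {2:f}
drop 4:a onto {1:c, 3:f}
drop 5:c onto {4:a}
drop 6:e onto {0:e}
drop 7:a onto {5:c}
drop 8:c onto {7:a}
drop 9:a onto {8:c}
drop 10:e onto {6:e}
ground layer = {0:e, 1:c, 2:f}
drop-orders for the pieces not yet dropped (sum over which currently-grounded one goes next):
  1 to go: {9} 1  {10} 1
  2 to go: {6,10} 1  {8,9} 1  {9,10} 2
  3 to go: {0,6,10} 1  {6,9,10} 3  {7,8,9} 1  {8,9,10} 3
  4 to go: {0,6,9,10} 4  {5,7,8,9} 1  {6,8,9,10} 6  {7,8,9,10} 4
  5 to go: {0,6,8,9,10} 10  {4,5,7,8,9} 1  {5,7,8,9,10} 5  {6,7,8,9,10} 10
  6 to go: {0,6,7,8,9,10} 20  {1,4,5,7,8,9} 1  {3,4,5,7,8,9} 1  {4,5,7,8,9,10} 6  {5,6,7,8,9,10} 15
  7 to go: {0,5,6,7,8,9,10} 35  {1,3,4,5,7,8,9} 2  {1,4,5,7,8,9,10} 7  {2,3,4,5,7,8,9} 1  {3,4,5,7,8,9,10} 7  {4,5,6,7,8,9,10} 21
  8 to go: {0,4,5,6,7,8,9,10} 56  {1,2,3,4,5,7,8,9} 3  {1,3,4,5,7,8,9,10} 16  {1,4,5,6,7,8,9,10} 28  {2,3,4,5,7,8,9,10} 8  {3,4,5,6,7,8,9,10} 28
  9 to go: {0,1,4,5,6,7,8,9,10} 84  {0,3,4,5,6,7,8,9,10} 84  {1,2,3,4,5,7,8,9,10} 27  {1,3,4,5,6,7,8,9,10} 72  {2,3,4,5,6,7,8,9,10} 36
  if 0:e drops first: 135 orders
  if 1:c drops first: 120 orders
  if 2:f drops first: 240 orders
heap linearizations: 495

495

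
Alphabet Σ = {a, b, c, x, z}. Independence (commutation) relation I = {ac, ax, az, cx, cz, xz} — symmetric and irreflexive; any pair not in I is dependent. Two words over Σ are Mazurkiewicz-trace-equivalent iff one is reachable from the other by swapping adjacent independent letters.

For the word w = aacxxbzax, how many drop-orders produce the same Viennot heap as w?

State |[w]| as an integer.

180

0(a) covers ∅
1(a) covers 0:a
2(c) covers ∅
3(x) covers ∅
4(x) covers 3:x
5(b) covers 1:a, 2:c, 4:x
6(z) covers 5:b
7(a) covers 5:b
8(x) covers 5:b
floor of heap: 0:a, 2:c, 3:x
completions by unplaced set U, small U first (add the entries for U minus each lowest piece of U):
  |U|=1: {6}:1  {7}:1  {8}:1
  |U|=2: {6,7}:2  {6,8}:2  {7,8}:2
  |U|=3: {6,7,8}:6
  |U|=4: {5,6,7,8}:6
  |U|=5: {1,5,6,7,8}:6  {2,5,6,7,8}:6  {4,5,6,7,8}:6
  |U|=6: {0,1,5,6,7,8}:6  {1,2,5,6,7,8}:12  {1,4,5,6,7,8}:12  {2,4,5,6,7,8}:12  {3,4,5,6,7,8}:6
  |U|=7: {0,1,2,5,6,7,8}:18  {0,1,4,5,6,7,8}:18  {1,2,4,5,6,7,8}:36  {1,3,4,5,6,7,8}:18  {2,3,4,5,6,7,8}:18
  start at 0(a): 72
  start at 2(c): 36
  start at 3(x): 72
sum over floor = 180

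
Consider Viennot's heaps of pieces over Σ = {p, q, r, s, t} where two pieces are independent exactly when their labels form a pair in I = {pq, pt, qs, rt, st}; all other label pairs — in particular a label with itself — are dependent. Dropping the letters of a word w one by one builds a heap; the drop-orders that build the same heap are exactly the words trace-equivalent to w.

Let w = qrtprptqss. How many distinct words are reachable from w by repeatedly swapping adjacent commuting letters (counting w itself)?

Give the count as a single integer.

74

#0=q has no predecessor
#1=r depends on [0:q]
#2=t depends on [0:q]
#3=p depends on [1:r]
#4=r depends on [3:p]
#5=p depends on [4:r]
#6=t depends on [2:t]
#7=q depends on [4:r, 6:t]
#8=s depends on [5:p]
#9=s depends on [8:s]
sources: [0:q]
N(rest) = Σ N(rest − s) over sources s of rest; N(one piece) = 1:
  size 1 → [7]=1  [9]=1
  size 2 → [6,7]=1  [7,9]=2  [8,9]=1
  size 3 → [2,6,7]=1  [5,8,9]=1  [6,7,9]=3  [7,8,9]=3
  size 4 → [2,6,7,9]=4  [5,7,8,9]=4  [6,7,8,9]=6
  size 5 → [2,6,7,8,9]=10  [4,5,7,8,9]=4  [5,6,7,8,9]=10
  size 6 → [2,5,6,7,8,9]=20  [3,4,5,7,8,9]=4  [4,5,6,7,8,9]=14
  size 7 → [1,3,4,5,7,8,9]=4  [2,4,5,6,7,8,9]=34  [3,4,5,6,7,8,9]=18
  size 8 → [1,3,4,5,6,7,8,9]=22  [2,3,4,5,6,7,8,9]=52
  first=0(q) contributes 74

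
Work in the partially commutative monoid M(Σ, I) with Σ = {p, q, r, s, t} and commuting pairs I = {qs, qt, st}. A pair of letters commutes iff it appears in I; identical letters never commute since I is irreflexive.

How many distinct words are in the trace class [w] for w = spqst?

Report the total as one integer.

6

drop 0:s onto floor
drop 1:p onto {0:s}
drop 2:q onto {1:p}
drop 3:s onto {1:p}
drop 4:t onto {1:p}
ground layer = {0:s}
drop-orders for the pieces not yet dropped (sum over which currently-grounded one goes next):
  1 to go: {2} 1  {3} 1  {4} 1
  2 to go: {2,3} 2  {2,4} 2  {3,4} 2
  3 to go: {2,3,4} 6
  if 0:s drops first: 6 orders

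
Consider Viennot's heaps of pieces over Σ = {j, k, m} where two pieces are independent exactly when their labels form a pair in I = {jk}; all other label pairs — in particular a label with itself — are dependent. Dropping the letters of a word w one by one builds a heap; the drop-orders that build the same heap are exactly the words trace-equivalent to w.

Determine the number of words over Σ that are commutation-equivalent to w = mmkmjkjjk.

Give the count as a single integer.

drop 0:m onto floor
drop 1:m onto {0:m}
drop 2:k onto {1:m}
drop 3:m onto {2:k}
drop 4:j onto {3:m}
drop 5:k onto {3:m}
drop 6:j onto {4:j}
drop 7:j onto {6:j}
drop 8:k onto {5:k}
ground layer = {0:m}
drop-orders for the pieces not yet dropped (sum over which currently-grounded one goes next):
  1 to go: {7} 1  {8} 1
  2 to go: {5,8} 1  {6,7} 1  {7,8} 2
  3 to go: {4,6,7} 1  {5,7,8} 3  {6,7,8} 3
  4 to go: {4,6,7,8} 4  {5,6,7,8} 6
  5 to go: {4,5,6,7,8} 10
  6 to go: {3,4,5,6,7,8} 10
  7 to go: {2,3,4,5,6,7,8} 10
  if 0:m drops first: 10 orders

10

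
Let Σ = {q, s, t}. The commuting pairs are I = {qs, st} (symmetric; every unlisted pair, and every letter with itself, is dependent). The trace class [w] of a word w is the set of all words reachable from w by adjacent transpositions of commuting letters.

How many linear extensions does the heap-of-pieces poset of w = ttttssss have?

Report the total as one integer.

piece 0:t — minimal
piece 1:t rests on {0:t}
piece 2:t rests on {1:t}
piece 3:t rests on {2:t}
piece 4:s — minimal
piece 5:s rests on {4:s}
piece 6:s rests on {5:s}
piece 7:s rests on {6:s}
minimal pieces: {0:t, 4:s}
ways to finish when only these pieces remain (= sum over removing one remaining piece with nothing left below it):
  1 left: {3}→1  {7}→1
  2 left: {2,3}→1  {3,7}→2  {6,7}→1
  3 left: {1,2,3}→1  {2,3,7}→3  {3,6,7}→3  {5,6,7}→1
  4 left: {0,1,2,3}→1  {1,2,3,7}→4  {2,3,6,7}→6  {3,5,6,7}→4  {4,5,6,7}→1
  5 left: {0,1,2,3,7}→5  {1,2,3,6,7}→10  {2,3,5,6,7}→10  {3,4,5,6,7}→5
  6 left: {0,1,2,3,6,7}→15  {1,2,3,5,6,7}→20  {2,3,4,5,6,7}→15
  placing 0:t first → 35 extensions
  placing 4:s first → 35 extensions
total linear extensions = 70

70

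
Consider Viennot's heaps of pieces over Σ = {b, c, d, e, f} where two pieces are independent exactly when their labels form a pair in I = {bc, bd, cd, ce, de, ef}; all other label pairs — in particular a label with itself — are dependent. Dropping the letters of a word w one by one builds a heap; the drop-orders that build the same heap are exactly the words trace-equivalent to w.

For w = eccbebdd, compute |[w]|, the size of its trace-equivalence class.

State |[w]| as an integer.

420

0(e) covers ∅
1(c) covers ∅
2(c) covers 1:c
3(b) covers 0:e
4(e) covers 3:b
5(b) covers 4:e
6(d) covers ∅
7(d) covers 6:d
floor of heap: 0:e, 1:c, 6:d
completions by unplaced set U, small U first (add the entries for U minus each lowest piece of U):
  |U|=1: {2}:1  {5}:1  {7}:1
  |U|=2: {1,2}:1  {2,5}:2  {2,7}:2  {4,5}:1  {5,7}:2  {6,7}:1
  |U|=3: {1,2,5}:3  {1,2,7}:3  {2,4,5}:3  {2,5,7}:6  {2,6,7}:3  {3,4,5}:1  {4,5,7}:3  {5,6,7}:3
  |U|=4: {0,3,4,5}:1  {1,2,4,5}:6  {1,2,5,7}:12  {1,2,6,7}:6  {2,3,4,5}:4  {2,4,5,7}:12  {2,5,6,7}:12  {3,4,5,7}:4  {4,5,6,7}:6
  |U|=5: {0,2,3,4,5}:5  {0,3,4,5,7}:5  {1,2,3,4,5}:10  {1,2,4,5,7}:30  {1,2,5,6,7}:30  {2,3,4,5,7}:20  {2,4,5,6,7}:30  {3,4,5,6,7}:10
  |U|=6: {0,1,2,3,4,5}:15  {0,2,3,4,5,7}:30  {0,3,4,5,6,7}:15  {1,2,3,4,5,7}:60  {1,2,4,5,6,7}:90  {2,3,4,5,6,7}:60
  start at 0(e): 210
  start at 1(c): 105
  start at 6(d): 105
sum over floor = 420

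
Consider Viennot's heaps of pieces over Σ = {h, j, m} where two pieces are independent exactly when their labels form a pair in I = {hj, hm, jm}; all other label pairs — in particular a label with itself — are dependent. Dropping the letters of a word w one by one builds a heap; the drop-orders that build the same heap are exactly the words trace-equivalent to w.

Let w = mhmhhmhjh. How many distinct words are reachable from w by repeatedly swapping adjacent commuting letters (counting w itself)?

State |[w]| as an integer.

504

drop 0:m onto floor
drop 1:h onto floor
drop 2:m onto {0:m}
drop 3:h onto {1:h}
drop 4:h onto {3:h}
drop 5:m onto {2:m}
drop 6:h onto {4:h}
drop 7:j onto floor
drop 8:h onto {6:h}
ground layer = {0:m, 1:h, 7:j}
drop-orders for the pieces not yet dropped (sum over which currently-grounded one goes next):
  1 to go: {5} 1  {7} 1  {8} 1
  2 to go: {2,5} 1  {5,7} 2  {5,8} 2  {6,8} 1  {7,8} 2
  3 to go: {0,2,5} 1  {2,5,7} 3  {2,5,8} 3  {4,6,8} 1  {5,6,8} 3  {5,7,8} 6  {6,7,8} 3
  4 to go: {0,2,5,7} 4  {0,2,5,8} 4  {2,5,6,8} 6  {2,5,7,8} 12  {3,4,6,8} 1  {4,5,6,8} 4  {4,6,7,8} 4  {5,6,7,8} 12
  5 to go: {0,2,5,6,8} 10  {0,2,5,7,8} 20  {1,3,4,6,8} 1  {2,4,5,6,8} 10  {2,5,6,7,8} 30  {3,4,5,6,8} 5  {3,4,6,7,8} 5  {4,5,6,7,8} 20
  6 to go: {0,2,4,5,6,8} 20  {0,2,5,6,7,8} 60  {1,3,4,5,6,8} 6  {1,3,4,6,7,8} 6  {2,3,4,5,6,8} 15  {2,4,5,6,7,8} 60  {3,4,5,6,7,8} 30
  7 to go: {0,2,3,4,5,6,8} 35  {0,2,4,5,6,7,8} 140  {1,2,3,4,5,6,8} 21  {1,3,4,5,6,7,8} 42  {2,3,4,5,6,7,8} 105
  if 0:m drops first: 168 orders
  if 1:h drops first: 280 orders
  if 7:j drops first: 56 orders
heap linearizations: 504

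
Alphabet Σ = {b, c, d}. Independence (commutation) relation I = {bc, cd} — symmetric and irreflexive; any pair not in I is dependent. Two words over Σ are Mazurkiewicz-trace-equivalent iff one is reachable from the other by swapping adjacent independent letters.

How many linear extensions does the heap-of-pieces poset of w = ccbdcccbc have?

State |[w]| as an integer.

0(c) covers ∅
1(c) covers 0:c
2(b) covers ∅
3(d) covers 2:b
4(c) covers 1:c
5(c) covers 4:c
6(c) covers 5:c
7(b) covers 3:d
8(c) covers 6:c
floor of heap: 0:c, 2:b
completions by unplaced set U, small U first (add the entries for U minus each lowest piece of U):
  |U|=1: {7}:1  {8}:1
  |U|=2: {3,7}:1  {6,8}:1  {7,8}:2
  |U|=3: {2,3,7}:1  {3,7,8}:3  {5,6,8}:1  {6,7,8}:3
  |U|=4: {2,3,7,8}:4  {3,6,7,8}:6  {4,5,6,8}:1  {5,6,7,8}:4
  |U|=5: {1,4,5,6,8}:1  {2,3,6,7,8}:10  {3,5,6,7,8}:10  {4,5,6,7,8}:5
  |U|=6: {0,1,4,5,6,8}:1  {1,4,5,6,7,8}:6  {2,3,5,6,7,8}:20  {3,4,5,6,7,8}:15
  |U|=7: {0,1,4,5,6,7,8}:7  {1,3,4,5,6,7,8}:21  {2,3,4,5,6,7,8}:35
  start at 0(c): 56
  start at 2(b): 28
sum over floor = 84

84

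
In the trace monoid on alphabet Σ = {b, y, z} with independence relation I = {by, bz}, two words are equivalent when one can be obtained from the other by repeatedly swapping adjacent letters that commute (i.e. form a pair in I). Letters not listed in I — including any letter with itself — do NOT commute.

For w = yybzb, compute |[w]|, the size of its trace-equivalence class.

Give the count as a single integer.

#0=y has no predecessor
#1=y depends on [0:y]
#2=b has no predecessor
#3=z depends on [1:y]
#4=b depends on [2:b]
sources: [0:y, 2:b]
N(rest) = Σ N(rest − s) over sources s of rest; N(one piece) = 1:
  size 1 → [3]=1  [4]=1
  size 2 → [1,3]=1  [2,4]=1  [3,4]=2
  size 3 → [0,1,3]=1  [1,3,4]=3  [2,3,4]=3
  first=0(y) contributes 6
  first=2(b) contributes 4
|[w]| = 10

10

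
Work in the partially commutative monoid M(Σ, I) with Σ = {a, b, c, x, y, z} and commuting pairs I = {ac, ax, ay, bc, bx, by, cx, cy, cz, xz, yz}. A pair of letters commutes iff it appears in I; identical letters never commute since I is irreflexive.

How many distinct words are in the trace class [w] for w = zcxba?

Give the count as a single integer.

piece 0:z — minimal
piece 1:c — minimal
piece 2:x — minimal
piece 3:b rests on {0:z}
piece 4:a rests on {3:b}
minimal pieces: {0:z, 1:c, 2:x}
ways to finish when only these pieces remain (= sum over removing one remaining piece with nothing left below it):
  1 left: {1}→1  {2}→1  {4}→1
  2 left: {1,2}→2  {1,4}→2  {2,4}→2  {3,4}→1
  3 left: {0,3,4}→1  {1,2,4}→6  {1,3,4}→3  {2,3,4}→3
  placing 0:z first → 12 extensions
  placing 1:c first → 4 extensions
  placing 2:x first → 4 extensions
total linear extensions = 20

20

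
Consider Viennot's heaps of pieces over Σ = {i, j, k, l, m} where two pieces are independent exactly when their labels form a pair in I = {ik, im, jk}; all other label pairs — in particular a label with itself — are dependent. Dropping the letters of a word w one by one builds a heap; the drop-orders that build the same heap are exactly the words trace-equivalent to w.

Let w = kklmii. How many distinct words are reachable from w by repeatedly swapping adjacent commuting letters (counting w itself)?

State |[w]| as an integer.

0(k) covers ∅
1(k) covers 0:k
2(l) covers 1:k
3(m) covers 2:l
4(i) covers 2:l
5(i) covers 4:i
floor of heap: 0:k
completions by unplaced set U, small U first (add the entries for U minus each lowest piece of U):
  |U|=1: {3}:1  {5}:1
  |U|=2: {3,5}:2  {4,5}:1
  |U|=3: {3,4,5}:3
  |U|=4: {2,3,4,5}:3
  start at 0(k): 3

3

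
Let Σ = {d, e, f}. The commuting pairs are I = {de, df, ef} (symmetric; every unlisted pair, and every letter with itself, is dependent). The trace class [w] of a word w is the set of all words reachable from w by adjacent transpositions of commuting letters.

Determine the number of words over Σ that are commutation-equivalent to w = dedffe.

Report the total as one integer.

90

#0=d has no predecessor
#1=e has no predecessor
#2=d depends on [0:d]
#3=f has no predecessor
#4=f depends on [3:f]
#5=e depends on [1:e]
sources: [0:d, 1:e, 3:f]
N(rest) = Σ N(rest − s) over sources s of rest; N(one piece) = 1:
  size 1 → [2]=1  [4]=1  [5]=1
  size 2 → [0,2]=1  [1,5]=1  [2,4]=2  [2,5]=2  [3,4]=1  [4,5]=2
  size 3 → [0,2,4]=3  [0,2,5]=3  [1,2,5]=3  [1,4,5]=3  [2,3,4]=3  [2,4,5]=6  [3,4,5]=3
  size 4 → [0,1,2,5]=6  [0,2,3,4]=6  [0,2,4,5]=12  [1,2,4,5]=12  [1,3,4,5]=6  [2,3,4,5]=12
  first=0(d) contributes 30
  first=1(e) contributes 30
  first=3(f) contributes 30
|[w]| = 90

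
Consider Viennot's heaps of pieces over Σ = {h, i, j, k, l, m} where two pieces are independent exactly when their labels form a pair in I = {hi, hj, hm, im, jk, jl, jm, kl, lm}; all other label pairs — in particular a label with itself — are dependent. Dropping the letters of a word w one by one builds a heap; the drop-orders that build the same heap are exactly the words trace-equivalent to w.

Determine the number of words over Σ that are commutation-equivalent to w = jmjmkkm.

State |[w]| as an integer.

21

#0=j has no predecessor
#1=m has no predecessor
#2=j depends on [0:j]
#3=m depends on [1:m]
#4=k depends on [3:m]
#5=k depends on [4:k]
#6=m depends on [5:k]
sources: [0:j, 1:m]
N(rest) = Σ N(rest − s) over sources s of rest; N(one piece) = 1:
  size 1 → [2]=1  [6]=1
  size 2 → [0,2]=1  [2,6]=2  [5,6]=1
  size 3 → [0,2,6]=3  [2,5,6]=3  [4,5,6]=1
  size 4 → [0,2,5,6]=6  [2,4,5,6]=4  [3,4,5,6]=1
  size 5 → [0,2,4,5,6]=10  [1,3,4,5,6]=1  [2,3,4,5,6]=5
  first=0(j) contributes 6
  first=1(m) contributes 15
|[w]| = 21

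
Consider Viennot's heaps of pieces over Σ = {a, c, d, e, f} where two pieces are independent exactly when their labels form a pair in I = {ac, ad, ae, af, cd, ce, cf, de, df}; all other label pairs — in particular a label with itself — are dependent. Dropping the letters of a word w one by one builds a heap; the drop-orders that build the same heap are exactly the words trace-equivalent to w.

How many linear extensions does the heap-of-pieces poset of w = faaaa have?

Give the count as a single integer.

5

0(f) covers ∅
1(a) covers ∅
2(a) covers 1:a
3(a) covers 2:a
4(a) covers 3:a
floor of heap: 0:f, 1:a
completions by unplaced set U, small U first (add the entries for U minus each lowest piece of U):
  |U|=1: {0}:1  {4}:1
  |U|=2: {0,4}:2  {3,4}:1
  |U|=3: {0,3,4}:3  {2,3,4}:1
  start at 0(f): 1
  start at 1(a): 4
sum over floor = 5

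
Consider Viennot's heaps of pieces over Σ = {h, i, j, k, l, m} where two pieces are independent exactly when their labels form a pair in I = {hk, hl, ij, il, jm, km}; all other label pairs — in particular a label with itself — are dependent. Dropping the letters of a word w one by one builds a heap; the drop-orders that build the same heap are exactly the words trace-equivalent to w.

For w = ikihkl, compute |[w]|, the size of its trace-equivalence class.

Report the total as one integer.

3

piece 0:i — minimal
piece 1:k rests on {0:i}
piece 2:i rests on {1:k}
piece 3:h rests on {2:i}
piece 4:k rests on {2:i}
piece 5:l rests on {4:k}
minimal pieces: {0:i}
ways to finish when only these pieces remain (= sum over removing one remaining piece with nothing left below it):
  1 left: {3}→1  {5}→1
  2 left: {3,5}→2  {4,5}→1
  3 left: {3,4,5}→3
  4 left: {2,3,4,5}→3
  placing 0:i first → 3 extensions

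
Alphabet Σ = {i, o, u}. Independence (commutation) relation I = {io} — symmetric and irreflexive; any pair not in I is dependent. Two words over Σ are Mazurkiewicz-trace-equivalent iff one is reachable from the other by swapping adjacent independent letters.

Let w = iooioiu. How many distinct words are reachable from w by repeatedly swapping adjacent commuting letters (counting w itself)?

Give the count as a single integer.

20

drop 0:i onto floor
drop 1:o onto floor
drop 2:o onto {1:o}
drop 3:i onto {0:i}
drop 4:o onto {2:o}
drop 5:i onto {3:i}
drop 6:u onto {4:o, 5:i}
ground layer = {0:i, 1:o}
drop-orders for the pieces not yet dropped (sum over which currently-grounded one goes next):
  1 to go: {6} 1
  2 to go: {4,6} 1  {5,6} 1
  3 to go: {2,4,6} 1  {3,5,6} 1  {4,5,6} 2
  4 to go: {0,3,5,6} 1  {1,2,4,6} 1  {2,4,5,6} 3  {3,4,5,6} 3
  5 to go: {0,3,4,5,6} 4  {1,2,4,5,6} 4  {2,3,4,5,6} 6
  if 0:i drops first: 10 orders
  if 1:o drops first: 10 orders
heap linearizations: 20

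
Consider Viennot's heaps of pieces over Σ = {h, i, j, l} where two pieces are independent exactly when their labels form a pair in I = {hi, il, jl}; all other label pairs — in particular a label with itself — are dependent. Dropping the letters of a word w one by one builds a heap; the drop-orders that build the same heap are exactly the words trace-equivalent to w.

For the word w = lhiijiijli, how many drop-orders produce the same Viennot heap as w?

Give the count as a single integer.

0(l) covers ∅
1(h) covers 0:l
2(i) covers ∅
3(i) covers 2:i
4(j) covers 1:h, 3:i
5(i) covers 4:j
6(i) covers 5:i
7(j) covers 6:i
8(l) covers 1:h
9(i) covers 7:j
floor of heap: 0:l, 2:i
completions by unplaced set U, small U first (add the entries for U minus each lowest piece of U):
  |U|=1: {8}:1  {9}:1
  |U|=2: {7,9}:1  {8,9}:2
  |U|=3: {6,7,9}:1  {7,8,9}:3
  |U|=4: {5,6,7,9}:1  {6,7,8,9}:4
  |U|=5: {4,5,6,7,9}:1  {5,6,7,8,9}:5
  |U|=6: {3,4,5,6,7,9}:1  {4,5,6,7,8,9}:6
  |U|=7: {1,4,5,6,7,8,9}:6  {2,3,4,5,6,7,9}:1  {3,4,5,6,7,8,9}:7
  |U|=8: {0,1,4,5,6,7,8,9}:6  {1,3,4,5,6,7,8,9}:13  {2,3,4,5,6,7,8,9}:8
  start at 0(l): 21
  start at 2(i): 19
sum over floor = 40

40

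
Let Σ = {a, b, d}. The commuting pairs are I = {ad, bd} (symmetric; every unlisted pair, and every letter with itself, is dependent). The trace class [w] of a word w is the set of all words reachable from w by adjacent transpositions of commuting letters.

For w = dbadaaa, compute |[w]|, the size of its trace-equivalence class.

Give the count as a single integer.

21

piece 0:d — minimal
piece 1:b — minimal
piece 2:a rests on {1:b}
piece 3:d rests on {0:d}
piece 4:a rests on {2:a}
piece 5:a rests on {4:a}
piece 6:a rests on {5:a}
minimal pieces: {0:d, 1:b}
ways to finish when only these pieces remain (= sum over removing one remaining piece with nothing left below it):
  1 left: {3}→1  {6}→1
  2 left: {0,3}→1  {3,6}→2  {5,6}→1
  3 left: {0,3,6}→3  {3,5,6}→3  {4,5,6}→1
  4 left: {0,3,5,6}→6  {2,4,5,6}→1  {3,4,5,6}→4
  5 left: {0,3,4,5,6}→10  {1,2,4,5,6}→1  {2,3,4,5,6}→5
  placing 0:d first → 6 extensions
  placing 1:b first → 15 extensions
total linear extensions = 21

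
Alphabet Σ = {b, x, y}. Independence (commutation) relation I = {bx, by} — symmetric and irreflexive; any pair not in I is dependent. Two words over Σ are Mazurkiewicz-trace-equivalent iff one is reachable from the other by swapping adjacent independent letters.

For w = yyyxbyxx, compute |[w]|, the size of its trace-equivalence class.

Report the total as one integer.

piece 0:y — minimal
piece 1:y rests on {0:y}
piece 2:y rests on {1:y}
piece 3:x rests on {2:y}
piece 4:b — minimal
piece 5:y rests on {3:x}
piece 6:x rests on {5:y}
piece 7:x rests on {6:x}
minimal pieces: {0:y, 4:b}
ways to finish when only these pieces remain (= sum over removing one remaining piece with nothing left below it):
  1 left: {4}→1  {7}→1
  2 left: {4,7}→2  {6,7}→1
  3 left: {4,6,7}→3  {5,6,7}→1
  4 left: {3,5,6,7}→1  {4,5,6,7}→4
  5 left: {2,3,5,6,7}→1  {3,4,5,6,7}→5
  6 left: {1,2,3,5,6,7}→1  {2,3,4,5,6,7}→6
  placing 0:y first → 7 extensions
  placing 4:b first → 1 extensions
total linear extensions = 8

8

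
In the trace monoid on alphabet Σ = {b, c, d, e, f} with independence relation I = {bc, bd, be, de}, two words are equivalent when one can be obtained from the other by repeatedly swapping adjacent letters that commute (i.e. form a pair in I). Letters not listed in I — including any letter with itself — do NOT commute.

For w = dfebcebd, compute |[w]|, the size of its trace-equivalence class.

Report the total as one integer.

30

#0=d has no predecessor
#1=f depends on [0:d]
#2=e depends on [1:f]
#3=b depends on [1:f]
#4=c depends on [2:e]
#5=e depends on [4:c]
#6=b depends on [3:b]
#7=d depends on [4:c]
sources: [0:d]
N(rest) = Σ N(rest − s) over sources s of rest; N(one piece) = 1:
  size 1 → [5]=1  [6]=1  [7]=1
  size 2 → [3,6]=1  [5,6]=2  [5,7]=2  [6,7]=2
  size 3 → [3,5,6]=3  [3,6,7]=3  [4,5,7]=2  [5,6,7]=6
  size 4 → [2,4,5,7]=2  [3,5,6,7]=12  [4,5,6,7]=8
  size 5 → [2,4,5,6,7]=10  [3,4,5,6,7]=20
  size 6 → [2,3,4,5,6,7]=30
  first=0(d) contributes 30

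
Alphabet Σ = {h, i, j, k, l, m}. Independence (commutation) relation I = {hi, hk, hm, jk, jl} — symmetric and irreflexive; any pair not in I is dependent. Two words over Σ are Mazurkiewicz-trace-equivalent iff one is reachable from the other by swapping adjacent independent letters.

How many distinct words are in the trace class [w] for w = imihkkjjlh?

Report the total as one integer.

49

0(i) covers ∅
1(m) covers 0:i
2(i) covers 1:m
3(h) covers ∅
4(k) covers 2:i
5(k) covers 4:k
6(j) covers 2:i, 3:h
7(j) covers 6:j
8(l) covers 3:h, 5:k
9(h) covers 7:j, 8:l
floor of heap: 0:i, 3:h
completions by unplaced set U, small U first (add the entries for U minus each lowest piece of U):
  |U|=1: {9}:1
  |U|=2: {7,9}:1  {8,9}:1
  |U|=3: {5,8,9}:1  {6,7,9}:1  {7,8,9}:2
  |U|=4: {4,5,8,9}:1  {5,7,8,9}:3  {6,7,8,9}:3
  |U|=5: {3,6,7,8,9}:3  {4,5,7,8,9}:4  {5,6,7,8,9}:6
  |U|=6: {3,5,6,7,8,9}:9  {4,5,6,7,8,9}:10
  |U|=7: {2,4,5,6,7,8,9}:10  {3,4,5,6,7,8,9}:19
  |U|=8: {1,2,4,5,6,7,8,9}:10  {2,3,4,5,6,7,8,9}:29
  start at 0(i): 39
  start at 3(h): 10
sum over floor = 49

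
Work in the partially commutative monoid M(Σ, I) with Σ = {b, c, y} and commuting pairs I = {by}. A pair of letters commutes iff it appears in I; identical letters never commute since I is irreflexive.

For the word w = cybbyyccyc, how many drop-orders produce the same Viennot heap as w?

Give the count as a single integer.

#0=c has no predecessor
#1=y depends on [0:c]
#2=b depends on [0:c]
#3=b depends on [2:b]
#4=y depends on [1:y]
#5=y depends on [4:y]
#6=c depends on [3:b, 5:y]
#7=c depends on [6:c]
#8=y depends on [7:c]
#9=c depends on [8:y]
sources: [0:c]
N(rest) = Σ N(rest − s) over sources s of rest; N(one piece) = 1:
  size 1 → [9]=1
  size 2 → [8,9]=1
  size 3 → [7,8,9]=1
  size 4 → [6,7,8,9]=1
  size 5 → [3,6,7,8,9]=1  [5,6,7,8,9]=1
  size 6 → [2,3,6,7,8,9]=1  [3,5,6,7,8,9]=2  [4,5,6,7,8,9]=1
  size 7 → [1,4,5,6,7,8,9]=1  [2,3,5,6,7,8,9]=3  [3,4,5,6,7,8,9]=3
  size 8 → [1,3,4,5,6,7,8,9]=4  [2,3,4,5,6,7,8,9]=6
  first=0(c) contributes 10

10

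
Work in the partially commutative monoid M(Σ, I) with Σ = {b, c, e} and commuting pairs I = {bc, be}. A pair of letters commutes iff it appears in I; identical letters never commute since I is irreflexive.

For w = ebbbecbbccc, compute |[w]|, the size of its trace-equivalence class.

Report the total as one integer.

#0=e has no predecessor
#1=b has no predecessor
#2=b depends on [1:b]
#3=b depends on [2:b]
#4=e depends on [0:e]
#5=c depends on [4:e]
#6=b depends on [3:b]
#7=b depends on [6:b]
#8=c depends on [5:c]
#9=c depends on [8:c]
#10=c depends on [9:c]
sources: [0:e, 1:b]
N(rest) = Σ N(rest − s) over sources s of rest; N(one piece) = 1:
  size 1 → [7]=1  [10]=1
  size 2 → [6,7]=1  [7,10]=2  [9,10]=1
  size 3 → [3,6,7]=1  [6,7,10]=3  [7,9,10]=3  [8,9,10]=1
  size 4 → [2,3,6,7]=1  [3,6,7,10]=4  [5,8,9,10]=1  [6,7,9,10]=6  [7,8,9,10]=4
  size 5 → [1,2,3,6,7]=1  [2,3,6,7,10]=5  [3,6,7,9,10]=10  [4,5,8,9,10]=1  [5,7,8,9,10]=5  [6,7,8,9,10]=10
  size 6 → [0,4,5,8,9,10]=1  [1,2,3,6,7,10]=6  [2,3,6,7,9,10]=15  [3,6,7,8,9,10]=20  [4,5,7,8,9,10]=6  [5,6,7,8,9,10]=15
  size 7 → [0,4,5,7,8,9,10]=7  [1,2,3,6,7,9,10]=21  [2,3,6,7,8,9,10]=35  [3,5,6,7,8,9,10]=35  [4,5,6,7,8,9,10]=21
  size 8 → [0,4,5,6,7,8,9,10]=28  [1,2,3,6,7,8,9,10]=56  [2,3,5,6,7,8,9,10]=70  [3,4,5,6,7,8,9,10]=56
  size 9 → [0,3,4,5,6,7,8,9,10]=84  [1,2,3,5,6,7,8,9,10]=126  [2,3,4,5,6,7,8,9,10]=126
  first=0(e) contributes 252
  first=1(b) contributes 210
|[w]| = 462

462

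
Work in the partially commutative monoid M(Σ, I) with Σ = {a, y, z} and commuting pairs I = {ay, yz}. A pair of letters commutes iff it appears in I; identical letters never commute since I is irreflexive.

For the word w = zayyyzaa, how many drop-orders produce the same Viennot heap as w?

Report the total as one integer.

#0=z has no predecessor
#1=a depends on [0:z]
#2=y has no predecessor
#3=y depends on [2:y]
#4=y depends on [3:y]
#5=z depends on [1:a]
#6=a depends on [5:z]
#7=a depends on [6:a]
sources: [0:z, 2:y]
N(rest) = Σ N(rest − s) over sources s of rest; N(one piece) = 1:
  size 1 → [4]=1  [7]=1
  size 2 → [3,4]=1  [4,7]=2  [6,7]=1
  size 3 → [2,3,4]=1  [3,4,7]=3  [4,6,7]=3  [5,6,7]=1
  size 4 → [1,5,6,7]=1  [2,3,4,7]=4  [3,4,6,7]=6  [4,5,6,7]=4
  size 5 → [0,1,5,6,7]=1  [1,4,5,6,7]=5  [2,3,4,6,7]=10  [3,4,5,6,7]=10
  size 6 → [0,1,4,5,6,7]=6  [1,3,4,5,6,7]=15  [2,3,4,5,6,7]=20
  first=0(z) contributes 35
  first=2(y) contributes 21
|[w]| = 56

56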